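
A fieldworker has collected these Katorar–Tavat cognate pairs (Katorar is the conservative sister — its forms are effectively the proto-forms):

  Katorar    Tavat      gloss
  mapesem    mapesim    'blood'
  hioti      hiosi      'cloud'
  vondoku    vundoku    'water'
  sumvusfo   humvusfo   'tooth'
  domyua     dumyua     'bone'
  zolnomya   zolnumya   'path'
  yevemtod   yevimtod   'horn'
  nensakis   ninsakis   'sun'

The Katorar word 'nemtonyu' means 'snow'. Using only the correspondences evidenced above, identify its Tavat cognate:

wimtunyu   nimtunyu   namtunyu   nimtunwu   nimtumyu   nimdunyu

mapesem ~ mapesim, yevemtod ~ yevimtod — Katorar e corresponds to Tavat i after a consonant, before a nasal.
vondoku ~ vundoku — Katorar o corresponds to Tavat u after a consonant, before a nasal.
Applying these to Katorar 'nemtonyu':
  nemtonyu → nimtonyu   (e→i after a consonant, before a nasal)
  nimtonyu → nimtunyu   (o→u after a consonant, before a nasal)
So the Tavat cognate is 'nimtunyu'.

nimtunyu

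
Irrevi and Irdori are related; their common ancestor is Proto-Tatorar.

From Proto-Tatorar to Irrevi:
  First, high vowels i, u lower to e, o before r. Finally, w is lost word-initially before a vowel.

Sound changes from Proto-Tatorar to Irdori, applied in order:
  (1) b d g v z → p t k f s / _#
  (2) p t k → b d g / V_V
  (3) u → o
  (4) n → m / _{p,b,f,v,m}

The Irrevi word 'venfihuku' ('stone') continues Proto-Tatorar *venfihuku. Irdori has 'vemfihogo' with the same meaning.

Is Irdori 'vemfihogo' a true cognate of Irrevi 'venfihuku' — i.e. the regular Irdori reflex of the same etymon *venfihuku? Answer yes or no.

Derive the expected Irdori reflex of *venfihuku:
Irdori: *venfihuku > venfihugu > venfihogo > vemfihogo  (by intervocalic voicing, vowel merger, nasal place assimilation)
Irdori 'vemfihogo' matches the regular reflex exactly, so the pair is cognate.

yes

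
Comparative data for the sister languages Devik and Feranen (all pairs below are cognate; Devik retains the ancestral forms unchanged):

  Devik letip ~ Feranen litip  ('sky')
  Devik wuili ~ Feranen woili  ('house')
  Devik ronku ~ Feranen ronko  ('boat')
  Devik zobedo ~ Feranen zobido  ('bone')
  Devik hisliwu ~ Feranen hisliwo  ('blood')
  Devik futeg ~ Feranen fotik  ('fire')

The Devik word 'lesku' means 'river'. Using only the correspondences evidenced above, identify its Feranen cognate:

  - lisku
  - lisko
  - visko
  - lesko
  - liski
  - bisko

letip ~ litip, zobedo ~ zobido — Devik e corresponds to Feranen i after a consonant, before a consonant other than r, m, n, p, b, f, v.
ronku ~ ronko, hisliwu ~ hisliwo — Devik u corresponds to Feranen o word-finally.
Applying these to Devik 'lesku':
  lesku → lisku   (e→i after a consonant, before a consonant other than r, m, n, p, b, f, v)
  lisku → lisko   (u→o word-finally)
So the Feranen cognate is 'lisko'.

lisko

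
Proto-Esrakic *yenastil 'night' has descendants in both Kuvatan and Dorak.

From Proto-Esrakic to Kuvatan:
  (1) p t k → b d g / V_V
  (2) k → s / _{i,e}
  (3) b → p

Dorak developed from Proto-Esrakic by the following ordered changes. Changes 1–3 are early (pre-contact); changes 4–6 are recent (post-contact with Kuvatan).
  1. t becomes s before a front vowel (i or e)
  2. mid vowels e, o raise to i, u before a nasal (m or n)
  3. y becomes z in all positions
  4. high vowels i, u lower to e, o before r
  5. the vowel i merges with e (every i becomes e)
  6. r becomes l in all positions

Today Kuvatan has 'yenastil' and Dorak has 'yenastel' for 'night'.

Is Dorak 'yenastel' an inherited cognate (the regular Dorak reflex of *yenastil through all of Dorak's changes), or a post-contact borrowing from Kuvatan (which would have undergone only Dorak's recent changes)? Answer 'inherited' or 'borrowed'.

borrowed

If inherited, *yenastil would pass through all of Dorak's changes:
Dorak: *yenastil
  yenastil → yenassil   [palatalisation]
  yenassil → yinassil   [pre-nasal raising]
  yinassil → zinassil   [unconditioned shift]
  zinassil (rule 4 does not apply)
  zinassil → zenassel   [vowel merger]
  zenassel (rule 6 does not apply)
  giving Dorak zenassel.
If borrowed from Kuvatan 'yenastil' after the early changes, it would undergo only the recent ones:
  rule 4 (pre-rhotic lowering): no change (yenastil)
  rule 5 (vowel merger): yenastil → yenastel
  rule 6 (unconditioned shift): no change (yenastel)
  ⇒ as a loan: yenastel
Dorak 'yenastel' matches the loan outcome 'yenastel', not the inherited 'zenassel' — it skipped the early Dorak changes, so it was borrowed from Kuvatan.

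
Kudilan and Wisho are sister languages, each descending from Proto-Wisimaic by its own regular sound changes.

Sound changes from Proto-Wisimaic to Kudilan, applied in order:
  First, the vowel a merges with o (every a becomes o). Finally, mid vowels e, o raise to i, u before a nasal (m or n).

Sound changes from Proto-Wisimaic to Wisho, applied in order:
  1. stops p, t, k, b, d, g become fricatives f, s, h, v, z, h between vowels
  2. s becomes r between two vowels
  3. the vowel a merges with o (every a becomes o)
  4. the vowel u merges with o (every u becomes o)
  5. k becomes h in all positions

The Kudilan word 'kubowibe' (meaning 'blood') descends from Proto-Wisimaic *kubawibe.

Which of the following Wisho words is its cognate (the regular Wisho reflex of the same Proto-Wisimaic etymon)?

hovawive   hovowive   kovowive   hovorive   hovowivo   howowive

hovowive

Wisho: *kubawibe > kuvawive > kuvowive > kovowive > hovowive  (by intervocalic lenition, vowel merger, vowel merger, unconditioned shift)
Among the options, 'hovowive' alone shows every Wisho change applied in order.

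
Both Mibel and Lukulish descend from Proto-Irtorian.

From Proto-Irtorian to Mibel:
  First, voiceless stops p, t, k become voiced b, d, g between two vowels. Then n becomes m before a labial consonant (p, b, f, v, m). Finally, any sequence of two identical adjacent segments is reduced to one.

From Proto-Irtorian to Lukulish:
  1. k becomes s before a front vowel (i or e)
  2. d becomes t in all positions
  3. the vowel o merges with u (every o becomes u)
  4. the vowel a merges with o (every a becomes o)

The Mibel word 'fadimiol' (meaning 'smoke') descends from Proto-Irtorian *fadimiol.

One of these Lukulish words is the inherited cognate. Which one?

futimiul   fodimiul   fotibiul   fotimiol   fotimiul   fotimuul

Lukulish: *fadimiol
  fadimiol (rule 1 does not apply)
  fadimiol → fatimiol   [unconditioned shift]
  fatimiol → fatimiul   [vowel merger]
  fatimiul → fotimiul   [vowel merger]
  giving Lukulish fotimiul.
Only 'fotimiul' matches the regular Lukulish development of *fadimiol.

fotimiul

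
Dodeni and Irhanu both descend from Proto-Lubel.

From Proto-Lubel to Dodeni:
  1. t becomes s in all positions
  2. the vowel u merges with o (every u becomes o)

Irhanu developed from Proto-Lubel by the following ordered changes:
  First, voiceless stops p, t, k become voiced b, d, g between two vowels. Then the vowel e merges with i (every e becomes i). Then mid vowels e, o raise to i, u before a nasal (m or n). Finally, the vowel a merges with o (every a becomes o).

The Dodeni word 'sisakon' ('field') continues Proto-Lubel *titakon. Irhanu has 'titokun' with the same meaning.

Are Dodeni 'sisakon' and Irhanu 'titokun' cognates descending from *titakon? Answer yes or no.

Derive the expected Irhanu reflex of *titakon:
Irhanu: *titakon
  titakon → tidagon   [intervocalic voicing]
  tidagon (rule 2 does not apply)
  tidagon → tidagun   [pre-nasal raising]
  tidagun → tidogun   [vowel merger]
  giving Irhanu tidogun.
The regular Irhanu reflex would be 'tidogun', but the attested form is 'titokun'. The correspondence is irregular, so they are not cognates (the Irhanu form has a different source).

no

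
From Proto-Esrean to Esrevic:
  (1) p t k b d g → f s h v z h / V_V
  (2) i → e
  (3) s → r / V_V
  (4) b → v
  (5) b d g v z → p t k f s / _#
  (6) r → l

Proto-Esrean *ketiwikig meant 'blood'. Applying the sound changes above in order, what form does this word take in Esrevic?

kelewehek

Esrevic: *ketiwikig
  ketiwikig → kesiwihig   [intervocalic lenition]
  kesiwihig → keseweheg   [vowel merger]
  keseweheg → kereweheg   [rhotacism]
  kereweheg (rule 4 does not apply)
  kereweheg → kerewehek   [final devoicing]
  kerewehek → kelewehek   [unconditioned shift]
  giving Esrevic kelewehek.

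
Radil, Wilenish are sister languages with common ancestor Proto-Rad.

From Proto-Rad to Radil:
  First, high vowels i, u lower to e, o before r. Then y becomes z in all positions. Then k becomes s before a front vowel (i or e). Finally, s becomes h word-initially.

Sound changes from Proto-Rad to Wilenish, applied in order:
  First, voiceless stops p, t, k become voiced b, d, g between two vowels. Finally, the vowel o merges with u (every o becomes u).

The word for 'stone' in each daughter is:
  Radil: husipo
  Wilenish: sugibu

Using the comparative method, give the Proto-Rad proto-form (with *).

*sukipo

Position 1: Radil has h, Wilenish has s. Wilenish preserves s here (none of its changes turn any other segment into s), so the proto-segment is *s.
Position 6: Radil has o, Wilenish has u. Taking the neighbouring segments as reconstructed: Radil o can only go back to *o; Wilenish u could go back to *o or *u — the one source consistent with every daughter is *o.
Verify the candidate proto-form against each daughter:
Radil: *sukipo > susipo > husipo  (by palatalisation, debuccalisation)
Wilenish: *sukipo > sugibo > sugibu  (by intervocalic voicing, vowel merger)
Only *sukipo yields all of Radil husipo, Wilenish sugibu.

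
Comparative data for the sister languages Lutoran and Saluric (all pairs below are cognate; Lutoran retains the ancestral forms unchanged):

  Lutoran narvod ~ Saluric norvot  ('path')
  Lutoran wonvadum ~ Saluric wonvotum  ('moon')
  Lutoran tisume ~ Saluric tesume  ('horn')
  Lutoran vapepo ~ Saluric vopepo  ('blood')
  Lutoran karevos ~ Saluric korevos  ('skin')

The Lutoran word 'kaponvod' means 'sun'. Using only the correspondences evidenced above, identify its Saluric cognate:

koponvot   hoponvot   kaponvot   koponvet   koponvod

koponvot

vapepo ~ vopepo — Lutoran a corresponds to Saluric o after a consonant, before a labial obstruent.
narvod ~ norvot — Lutoran d corresponds to Saluric t word-finally.
Applying these to Lutoran 'kaponvod':
  kaponvod → koponvod   (a→o after a consonant, before a labial obstruent)
  koponvod → koponvot   (d→t word-finally)
So the Saluric cognate is 'koponvot'.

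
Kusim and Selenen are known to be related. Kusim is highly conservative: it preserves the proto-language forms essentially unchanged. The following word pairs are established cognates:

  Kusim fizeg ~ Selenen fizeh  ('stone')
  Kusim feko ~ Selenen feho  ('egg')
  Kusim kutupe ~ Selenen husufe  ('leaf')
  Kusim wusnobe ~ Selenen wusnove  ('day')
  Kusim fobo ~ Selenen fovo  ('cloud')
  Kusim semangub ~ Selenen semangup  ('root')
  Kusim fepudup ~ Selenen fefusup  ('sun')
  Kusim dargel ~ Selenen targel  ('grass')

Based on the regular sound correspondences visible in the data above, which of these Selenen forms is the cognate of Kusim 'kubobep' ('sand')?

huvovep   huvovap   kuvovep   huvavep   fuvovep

huvovep

kutupe ~ husufe — Kusim k corresponds to Selenen h word-initially before a back vowel.
fobo ~ fovo — Kusim b corresponds to Selenen v between vowels (before a back vowel).
wusnobe ~ wusnove — Kusim b corresponds to Selenen v between vowels (before a front vowel).
Applying these to Kusim 'kubobep':
  kubobep → hubobep   (k→h word-initially before a back vowel)
  hubobep → huvobep   (b→v between vowels (before a back vowel))
  huvobep → huvovep   (b→v between vowels (before a front vowel))
So the Selenen cognate is 'huvovep'.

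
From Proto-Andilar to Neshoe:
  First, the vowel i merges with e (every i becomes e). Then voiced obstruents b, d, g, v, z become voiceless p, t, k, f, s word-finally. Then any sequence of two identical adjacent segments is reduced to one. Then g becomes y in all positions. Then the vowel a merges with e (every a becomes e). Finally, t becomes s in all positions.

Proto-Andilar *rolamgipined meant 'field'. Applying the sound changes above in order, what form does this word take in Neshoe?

rolemyepenes

Neshoe: *rolamgipined
  rolamgipined → rolamgepened   [vowel merger]
  rolamgepened → rolamgepenet   [final devoicing]
  rolamgepenet (rule 3 does not apply)
  rolamgepenet → rolamyepenet   [unconditioned shift]
  rolamyepenet → rolemyepenet   [vowel merger]
  rolemyepenet → rolemyepenes   [unconditioned shift]
  giving Neshoe rolemyepenes.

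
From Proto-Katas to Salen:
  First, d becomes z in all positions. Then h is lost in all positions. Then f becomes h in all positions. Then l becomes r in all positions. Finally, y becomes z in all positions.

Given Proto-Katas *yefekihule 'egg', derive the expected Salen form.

zehekiure

Salen: *yefekihule > yefekiule > yehekiule > yehekiure > zehekiure  (by h-loss, unconditioned shift, unconditioned shift, unconditioned shift)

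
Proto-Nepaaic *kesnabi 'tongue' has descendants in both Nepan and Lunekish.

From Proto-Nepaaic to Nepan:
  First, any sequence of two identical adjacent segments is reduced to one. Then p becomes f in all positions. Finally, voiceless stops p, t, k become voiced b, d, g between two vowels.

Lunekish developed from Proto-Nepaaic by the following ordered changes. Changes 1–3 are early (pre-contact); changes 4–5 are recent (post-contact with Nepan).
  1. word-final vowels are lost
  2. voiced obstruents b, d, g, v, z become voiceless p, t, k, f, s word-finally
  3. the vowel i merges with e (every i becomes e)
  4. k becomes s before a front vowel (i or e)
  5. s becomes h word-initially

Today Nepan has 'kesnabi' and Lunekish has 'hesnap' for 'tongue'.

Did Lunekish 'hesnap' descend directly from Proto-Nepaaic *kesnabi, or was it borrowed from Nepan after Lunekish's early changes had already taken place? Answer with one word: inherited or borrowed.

If inherited, *kesnabi would pass through all of Lunekish's changes:
Lunekish: *kesnabi > kesnab > kesnap > sesnap > hesnap  (by apocope, final devoicing, palatalisation, debuccalisation)
If borrowed from Nepan 'kesnabi' after the early changes, it would undergo only the recent ones:
  rule 4 (palatalisation): kesnabi → sesnabi
  rule 5 (debuccalisation): sesnabi → hesnabi
  ⇒ as a loan: hesnabi
Lunekish 'hesnap' matches the inherited outcome exactly, so it is an inherited cognate, not a loan.

inherited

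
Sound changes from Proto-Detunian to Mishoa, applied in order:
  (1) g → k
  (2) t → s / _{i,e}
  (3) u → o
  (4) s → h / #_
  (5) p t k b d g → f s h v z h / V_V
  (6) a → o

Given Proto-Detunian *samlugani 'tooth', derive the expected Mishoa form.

homlohoni

Mishoa: start from *samlugani.
  rule 1 (unconditioned shift): samlugani → samlukani
  rule 2: no change — samlukani
  rule 3 (vowel merger): samlukani → samlokani
  rule 4 (debuccalisation): samlokani → hamlokani
  rule 5 (intervocalic lenition): hamlokani → hamlohani
  rule 6 (vowel merger): hamlohani → homlohoni
  ⇒ Mishoa homlohoni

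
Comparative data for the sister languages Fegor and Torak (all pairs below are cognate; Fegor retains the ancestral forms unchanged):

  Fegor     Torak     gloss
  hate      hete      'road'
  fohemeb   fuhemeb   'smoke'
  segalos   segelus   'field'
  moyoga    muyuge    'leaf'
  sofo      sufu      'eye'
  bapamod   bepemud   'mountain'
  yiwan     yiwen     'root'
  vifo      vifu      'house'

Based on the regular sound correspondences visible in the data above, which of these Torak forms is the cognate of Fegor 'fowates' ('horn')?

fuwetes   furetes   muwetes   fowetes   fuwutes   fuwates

fohemeb ~ fuhemeb, segalos ~ segelus — Fegor o corresponds to Torak u after a consonant, before a consonant other than r, m, n, p, b, f, v.
hate ~ hete, segalos ~ segelus — Fegor a corresponds to Torak e after a consonant, before a consonant other than r, m, n, p, b, f, v.
Applying these to Fegor 'fowates':
  fowates → fuwates   (o→u after a consonant, before a consonant other than r, m, n, p, b, f, v)
  fuwates → fuwetes   (a→e after a consonant, before a consonant other than r, m, n, p, b, f, v)
So the Torak cognate is 'fuwetes'.

fuwetes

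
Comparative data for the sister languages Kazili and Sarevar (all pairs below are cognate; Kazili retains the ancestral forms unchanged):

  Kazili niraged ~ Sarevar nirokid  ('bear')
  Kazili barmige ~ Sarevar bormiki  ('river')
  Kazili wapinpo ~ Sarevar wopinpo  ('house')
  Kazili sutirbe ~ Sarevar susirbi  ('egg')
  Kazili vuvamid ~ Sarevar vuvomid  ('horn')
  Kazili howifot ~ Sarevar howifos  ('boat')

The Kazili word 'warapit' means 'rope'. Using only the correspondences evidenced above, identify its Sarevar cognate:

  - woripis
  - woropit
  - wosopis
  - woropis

barmige ~ bormiki — Kazili a corresponds to Sarevar o after a consonant, before r.
wapinpo ~ wopinpo — Kazili a corresponds to Sarevar o after a consonant, before a labial obstruent.
howifot ~ howifos — Kazili t corresponds to Sarevar s word-finally.
Applying these to Kazili 'warapit':
  warapit → worapit   (a→o after a consonant, before r)
  worapit → woropit   (a→o after a consonant, before a labial obstruent)
  woropit → woropis   (t→s word-finally)
So the Sarevar cognate is 'woropis'.

woropis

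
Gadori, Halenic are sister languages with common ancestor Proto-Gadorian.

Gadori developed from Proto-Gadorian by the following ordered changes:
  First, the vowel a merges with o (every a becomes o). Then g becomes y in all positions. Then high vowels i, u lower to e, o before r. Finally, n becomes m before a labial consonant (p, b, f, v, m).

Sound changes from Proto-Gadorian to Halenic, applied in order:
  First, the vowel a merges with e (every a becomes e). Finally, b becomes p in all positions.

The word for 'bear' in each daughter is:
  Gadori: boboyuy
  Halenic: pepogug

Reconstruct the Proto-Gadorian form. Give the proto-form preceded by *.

Position 5: Gadori has y, Halenic has g. Halenic preserves g here (none of its changes turn any other segment into g), so the proto-segment is *g.
Position 7: Gadori has y, Halenic has g. Halenic preserves g here (none of its changes turn any other segment into g), so the proto-segment is *g.
Position 2: Gadori has o, Halenic has e. Taking the neighbouring segments as reconstructed: Gadori o could go back to *a or *o; Halenic e could go back to *a or *e — the one source consistent with every daughter is *a.
Verify the candidate proto-form against each daughter:
Gadori: start from *babogug.
  rule 1 (vowel merger): babogug → bobogug
  rule 2 (unconditioned shift): bobogug → boboyuy
  rule 3: no change — boboyuy
  rule 4: no change — boboyuy
  ⇒ Gadori boboyuy
Halenic: *babogug > bebogug > pepogug  (by vowel merger, unconditioned shift)
Only *babogug yields all of Gadori boboyuy, Halenic pepogug.

*babogug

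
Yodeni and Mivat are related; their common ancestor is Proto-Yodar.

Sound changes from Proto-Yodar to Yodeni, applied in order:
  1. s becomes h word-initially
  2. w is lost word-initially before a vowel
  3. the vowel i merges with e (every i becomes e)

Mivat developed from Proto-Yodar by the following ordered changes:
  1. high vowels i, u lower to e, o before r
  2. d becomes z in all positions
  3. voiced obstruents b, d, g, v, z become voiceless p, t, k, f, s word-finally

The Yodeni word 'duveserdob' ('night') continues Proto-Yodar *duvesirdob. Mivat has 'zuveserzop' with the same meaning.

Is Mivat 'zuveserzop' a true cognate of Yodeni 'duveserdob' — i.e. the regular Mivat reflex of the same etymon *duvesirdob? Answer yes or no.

yes

Derive the expected Mivat reflex of *duvesirdob:
Mivat: *duvesirdob > duveserdob > zuveserzob > zuveserzop  (by pre-rhotic lowering, unconditioned shift, final devoicing)
Mivat 'zuveserzop' matches the regular reflex exactly, so the pair is cognate.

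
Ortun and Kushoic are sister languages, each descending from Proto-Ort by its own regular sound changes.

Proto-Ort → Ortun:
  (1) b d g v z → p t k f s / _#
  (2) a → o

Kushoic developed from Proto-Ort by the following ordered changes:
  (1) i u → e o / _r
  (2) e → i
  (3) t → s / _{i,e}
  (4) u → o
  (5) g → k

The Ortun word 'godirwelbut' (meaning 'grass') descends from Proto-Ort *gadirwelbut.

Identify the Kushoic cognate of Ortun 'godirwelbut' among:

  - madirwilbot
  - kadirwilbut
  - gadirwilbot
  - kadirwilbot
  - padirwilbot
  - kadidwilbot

Kushoic: start from *gadirwelbut.
  rule 1 (pre-rhotic lowering): gadirwelbut → gaderwelbut
  rule 2 (vowel merger): gaderwelbut → gadirwilbut
  rule 3: no change — gadirwilbut
  rule 4 (vowel merger): gadirwilbut → gadirwilbot
  rule 5 (unconditioned shift): gadirwilbot → kadirwilbot
  ⇒ Kushoic kadirwilbot

kadirwilbot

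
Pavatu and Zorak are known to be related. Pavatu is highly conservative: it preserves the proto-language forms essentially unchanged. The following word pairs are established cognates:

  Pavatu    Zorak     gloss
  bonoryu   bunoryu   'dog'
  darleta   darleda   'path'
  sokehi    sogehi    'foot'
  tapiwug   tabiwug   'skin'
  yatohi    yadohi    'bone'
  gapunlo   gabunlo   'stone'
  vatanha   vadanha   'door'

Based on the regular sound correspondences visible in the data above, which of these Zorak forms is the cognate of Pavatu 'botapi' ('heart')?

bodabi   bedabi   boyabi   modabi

bodabi

darleta ~ darleda, vatanha ~ vadanha — Pavatu t corresponds to Zorak d between vowels (before a back vowel).
tapiwug ~ tabiwug — Pavatu p corresponds to Zorak b between vowels (before a front vowel).
Applying these to Pavatu 'botapi':
  botapi → bodapi   (t→d between vowels (before a back vowel))
  bodapi → bodabi   (p→b between vowels (before a front vowel))
So the Zorak cognate is 'bodabi'.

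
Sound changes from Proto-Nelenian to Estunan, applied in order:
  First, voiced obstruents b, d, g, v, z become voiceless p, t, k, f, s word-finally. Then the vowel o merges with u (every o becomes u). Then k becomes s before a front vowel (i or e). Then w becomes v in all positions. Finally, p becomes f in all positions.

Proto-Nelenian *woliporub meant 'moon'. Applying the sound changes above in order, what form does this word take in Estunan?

vulifuruf

Estunan: *woliporub
  woliporub → woliporup   [final devoicing]
  woliporup → wulipurup   [vowel merger]
  wulipurup (rule 3 does not apply)
  wulipurup → vulipurup   [unconditioned shift]
  vulipurup → vulifuruf   [unconditioned shift]
  giving Estunan vulifuruf.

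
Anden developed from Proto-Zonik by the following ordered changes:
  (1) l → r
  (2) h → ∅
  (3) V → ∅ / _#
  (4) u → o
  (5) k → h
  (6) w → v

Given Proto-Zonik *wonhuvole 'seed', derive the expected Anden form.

Anden: *wonhuvole
  wonhuvole → wonhuvore   [unconditioned shift]
  wonhuvore → wonuvore   [h-loss]
  wonuvore → wonuvor   [apocope]
  wonuvor → wonovor   [vowel merger]
  wonovor (rule 5 does not apply)
  wonovor → vonovor   [unconditioned shift]
  giving Anden vonovor.

vonovor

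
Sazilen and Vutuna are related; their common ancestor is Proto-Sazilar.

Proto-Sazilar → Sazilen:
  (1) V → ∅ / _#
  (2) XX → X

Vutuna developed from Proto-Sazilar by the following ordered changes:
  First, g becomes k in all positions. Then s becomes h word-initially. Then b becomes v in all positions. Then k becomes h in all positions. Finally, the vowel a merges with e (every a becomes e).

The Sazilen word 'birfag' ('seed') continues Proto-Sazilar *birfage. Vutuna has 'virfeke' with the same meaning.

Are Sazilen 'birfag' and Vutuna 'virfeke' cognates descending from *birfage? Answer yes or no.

Derive the expected Vutuna reflex of *birfage:
Vutuna: *birfage
  birfage → birfake   [unconditioned shift]
  birfake (rule 2 does not apply)
  birfake → virfake   [unconditioned shift]
  virfake → virfahe   [unconditioned shift]
  virfahe → virfehe   [vowel merger]
  giving Vutuna virfehe.
The regular Vutuna reflex would be 'virfehe', but the attested form is 'virfeke'. The correspondence is irregular, so they are not cognates (the Vutuna form has a different source).

no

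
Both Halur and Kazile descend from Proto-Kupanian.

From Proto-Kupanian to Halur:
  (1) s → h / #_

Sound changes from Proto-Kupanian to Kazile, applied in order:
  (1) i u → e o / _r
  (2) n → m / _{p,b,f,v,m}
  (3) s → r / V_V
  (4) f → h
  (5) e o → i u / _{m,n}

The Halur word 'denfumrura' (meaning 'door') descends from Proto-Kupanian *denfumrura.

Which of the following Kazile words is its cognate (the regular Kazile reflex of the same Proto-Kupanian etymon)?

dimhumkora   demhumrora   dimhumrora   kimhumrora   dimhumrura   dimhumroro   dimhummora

Kazile: *denfumrura
  denfumrura → denfumrora   [pre-rhotic lowering]
  denfumrora → demfumrora   [nasal place assimilation]
  demfumrora (rule 3 does not apply)
  demfumrora → demhumrora   [unconditioned shift]
  demhumrora → dimhumrora   [pre-nasal raising]
  giving Kazile dimhumrora.
Only 'dimhumrora' matches the regular Kazile development of *denfumrura.

dimhumrora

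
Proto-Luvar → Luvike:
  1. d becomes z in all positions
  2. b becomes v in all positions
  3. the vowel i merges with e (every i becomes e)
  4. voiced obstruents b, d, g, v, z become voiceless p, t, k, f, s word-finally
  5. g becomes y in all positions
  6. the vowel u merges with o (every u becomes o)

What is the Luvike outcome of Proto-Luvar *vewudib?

vewozef

Luvike: start from *vewudib.
  rule 1 (unconditioned shift): vewudib → vewuzib
  rule 2 (unconditioned shift): vewuzib → vewuziv
  rule 3 (vowel merger): vewuziv → vewuzev
  rule 4 (final devoicing): vewuzev → vewuzef
  rule 5: no change — vewuzef
  rule 6 (vowel merger): vewuzef → vewozef
  ⇒ Luvike vewozef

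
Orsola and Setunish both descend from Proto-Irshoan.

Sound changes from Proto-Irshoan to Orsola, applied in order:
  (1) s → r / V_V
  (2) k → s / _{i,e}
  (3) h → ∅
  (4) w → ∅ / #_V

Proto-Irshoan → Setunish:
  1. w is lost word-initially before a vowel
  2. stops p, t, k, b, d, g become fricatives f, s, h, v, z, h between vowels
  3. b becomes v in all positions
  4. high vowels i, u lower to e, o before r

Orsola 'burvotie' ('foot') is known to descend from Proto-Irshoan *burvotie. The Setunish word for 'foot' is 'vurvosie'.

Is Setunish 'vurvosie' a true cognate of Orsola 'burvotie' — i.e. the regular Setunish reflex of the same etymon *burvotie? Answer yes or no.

no

Derive the expected Setunish reflex of *burvotie:
Setunish: start from *burvotie.
  rule 1: no change — burvotie
  rule 2 (intervocalic lenition): burvotie → burvosie
  rule 3 (unconditioned shift): burvosie → vurvosie
  rule 4 (pre-rhotic lowering): vurvosie → vorvosie
  ⇒ Setunish vorvosie
The regular Setunish reflex would be 'vorvosie', but the attested form is 'vurvosie'. The correspondence is irregular, so they are not cognates (the Setunish form has a different source).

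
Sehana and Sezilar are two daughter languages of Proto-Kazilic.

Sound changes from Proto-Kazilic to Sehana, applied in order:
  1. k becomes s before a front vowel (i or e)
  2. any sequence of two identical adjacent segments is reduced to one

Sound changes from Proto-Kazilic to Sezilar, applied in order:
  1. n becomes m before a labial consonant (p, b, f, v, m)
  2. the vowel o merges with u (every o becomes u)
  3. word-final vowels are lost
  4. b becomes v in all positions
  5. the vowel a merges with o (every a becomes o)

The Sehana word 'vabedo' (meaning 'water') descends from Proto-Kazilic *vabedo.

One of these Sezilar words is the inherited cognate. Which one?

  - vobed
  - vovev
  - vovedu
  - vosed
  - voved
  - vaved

voved

Sezilar: start from *vabedo.
  rule 1: no change — vabedo
  rule 2 (vowel merger): vabedo → vabedu
  rule 3 (apocope): vabedu → vabed
  rule 4 (unconditioned shift): vabed → vaved
  rule 5 (vowel merger): vaved → voved
  ⇒ Sezilar voved
Among the options, 'voved' alone shows every Sezilar change applied in order.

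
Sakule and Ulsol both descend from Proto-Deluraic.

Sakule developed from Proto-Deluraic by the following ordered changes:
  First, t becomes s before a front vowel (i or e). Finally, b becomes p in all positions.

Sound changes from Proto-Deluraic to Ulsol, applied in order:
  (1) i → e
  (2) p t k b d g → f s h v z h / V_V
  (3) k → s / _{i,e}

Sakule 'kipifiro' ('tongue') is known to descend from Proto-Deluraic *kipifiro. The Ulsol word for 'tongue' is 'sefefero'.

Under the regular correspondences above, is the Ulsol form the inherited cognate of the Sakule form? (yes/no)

yes

Derive the expected Ulsol reflex of *kipifiro:
Ulsol: *kipifiro > kepefero > kefefero > sefefero  (by vowel merger, intervocalic lenition, palatalisation)
Ulsol 'sefefero' matches the regular reflex exactly, so the pair is cognate.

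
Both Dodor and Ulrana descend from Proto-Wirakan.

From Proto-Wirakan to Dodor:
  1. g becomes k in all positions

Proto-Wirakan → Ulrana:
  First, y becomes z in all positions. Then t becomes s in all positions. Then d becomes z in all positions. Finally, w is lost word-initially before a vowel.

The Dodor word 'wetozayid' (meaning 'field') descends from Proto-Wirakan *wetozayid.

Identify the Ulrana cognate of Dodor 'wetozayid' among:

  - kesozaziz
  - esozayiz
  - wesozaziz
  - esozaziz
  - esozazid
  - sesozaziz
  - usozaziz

Ulrana: *wetozayid
  wetozayid → wetozazid   [unconditioned shift]
  wetozazid → wesozazid   [unconditioned shift]
  wesozazid → wesozaziz   [unconditioned shift]
  wesozaziz → esozaziz   [glide loss]
  giving Ulrana esozaziz.

esozaziz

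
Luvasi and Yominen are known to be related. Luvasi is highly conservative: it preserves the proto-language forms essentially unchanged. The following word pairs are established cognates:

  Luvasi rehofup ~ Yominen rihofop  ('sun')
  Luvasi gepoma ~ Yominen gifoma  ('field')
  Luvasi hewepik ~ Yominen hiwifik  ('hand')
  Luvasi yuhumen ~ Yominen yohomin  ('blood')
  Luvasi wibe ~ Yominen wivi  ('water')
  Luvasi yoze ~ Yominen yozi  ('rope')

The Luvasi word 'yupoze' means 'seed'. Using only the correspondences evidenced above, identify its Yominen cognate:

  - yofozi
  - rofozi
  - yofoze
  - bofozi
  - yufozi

yofozi

rehofup ~ rihofop — Luvasi u corresponds to Yominen o after a consonant, before a labial obstruent.
gepoma ~ gifoma — Luvasi p corresponds to Yominen f between vowels (before a back vowel).
wibe ~ wivi, yoze ~ yozi — Luvasi e corresponds to Yominen i word-finally.
Applying these to Luvasi 'yupoze':
  yupoze → yopoze   (u→o after a consonant, before a labial obstruent)
  yopoze → yofoze   (p→f between vowels (before a back vowel))
  yofoze → yofozi   (e→i word-finally)
So the Yominen cognate is 'yofozi'.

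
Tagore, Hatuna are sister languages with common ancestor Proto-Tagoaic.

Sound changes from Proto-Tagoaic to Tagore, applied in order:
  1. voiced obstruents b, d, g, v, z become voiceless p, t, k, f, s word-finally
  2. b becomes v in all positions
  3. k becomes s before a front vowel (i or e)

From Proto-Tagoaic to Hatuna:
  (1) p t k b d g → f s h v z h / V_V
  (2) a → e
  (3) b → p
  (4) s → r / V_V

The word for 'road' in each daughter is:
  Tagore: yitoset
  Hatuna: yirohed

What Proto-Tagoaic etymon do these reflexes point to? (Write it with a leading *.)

Position 7: Tagore has t, Hatuna has d. Hatuna preserves d here (none of its changes turn any other segment into d), so the proto-segment is *d.
Position 3: Tagore has t, Hatuna has r. Taking the neighbouring segments as reconstructed: Tagore t can only go back to *t; Hatuna r could go back to *t or *s or *r — the one source consistent with every daughter is *t.
Continuing position by position gives *yitoked; check it forward:
Tagore: start from *yitoked.
  rule 1 (final devoicing): yitoked → yitoket
  rule 2: no change — yitoket
  rule 3 (palatalisation): yitoket → yitoset
  ⇒ Tagore yitoset
Hatuna: *yitoked
  yitoked → yisohed   [intervocalic lenition]
  yisohed (rule 2 does not apply)
  yisohed (rule 3 does not apply)
  yisohed → yirohed   [rhotacism]
  giving Hatuna yirohed.
*yitoked is the unique common source.

*yitoked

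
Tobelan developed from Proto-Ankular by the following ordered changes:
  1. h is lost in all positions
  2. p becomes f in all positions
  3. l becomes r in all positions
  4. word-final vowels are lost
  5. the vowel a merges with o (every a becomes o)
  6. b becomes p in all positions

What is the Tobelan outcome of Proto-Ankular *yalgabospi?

Tobelan: *yalgabospi
  yalgabospi (rule 1 does not apply)
  yalgabospi → yalgabosfi   [unconditioned shift]
  yalgabosfi → yargabosfi   [unconditioned shift]
  yargabosfi → yargabosf   [apocope]
  yargabosf → yorgobosf   [vowel merger]
  yorgobosf → yorgoposf   [unconditioned shift]
  giving Tobelan yorgoposf.

yorgoposf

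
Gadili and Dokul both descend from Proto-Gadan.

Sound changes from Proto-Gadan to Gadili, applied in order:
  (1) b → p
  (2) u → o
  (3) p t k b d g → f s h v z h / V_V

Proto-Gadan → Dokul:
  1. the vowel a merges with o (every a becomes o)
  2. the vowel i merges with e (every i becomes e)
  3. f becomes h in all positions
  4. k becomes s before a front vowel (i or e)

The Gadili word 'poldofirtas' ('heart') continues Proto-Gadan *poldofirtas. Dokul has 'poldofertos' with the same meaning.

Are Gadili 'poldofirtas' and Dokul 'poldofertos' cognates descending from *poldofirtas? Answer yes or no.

no

Derive the expected Dokul reflex of *poldofirtas:
Dokul: *poldofirtas > poldofirtos > poldofertos > poldohertos  (by vowel merger, vowel merger, unconditioned shift)
The regular Dokul reflex would be 'poldohertos', but the attested form is 'poldofertos'. The correspondence is irregular, so they are not cognates (the Dokul form has a different source).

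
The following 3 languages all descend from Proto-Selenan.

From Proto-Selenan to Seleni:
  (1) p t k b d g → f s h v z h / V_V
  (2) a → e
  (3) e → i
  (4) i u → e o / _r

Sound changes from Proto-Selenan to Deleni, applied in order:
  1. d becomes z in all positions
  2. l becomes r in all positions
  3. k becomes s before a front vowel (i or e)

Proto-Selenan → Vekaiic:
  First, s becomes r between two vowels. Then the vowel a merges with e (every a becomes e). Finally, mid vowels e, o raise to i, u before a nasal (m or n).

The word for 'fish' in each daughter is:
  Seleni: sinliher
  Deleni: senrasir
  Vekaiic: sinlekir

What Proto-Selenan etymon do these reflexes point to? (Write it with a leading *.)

*senlakir

Position 2: Seleni has i, Deleni has e, Vekaiic has i. Deleni preserves e here (none of its changes turn any other segment into e), so the proto-segment is *e.
Position 4: Seleni has l, Deleni has r, Vekaiic has l. Seleni preserves l here (none of its changes turn any other segment into l), so the proto-segment is *l.
Position 7: Seleni has e, Deleni has i, Vekaiic has i. Deleni preserves i here (none of its changes turn any other segment into i), so the proto-segment is *i.
This points to *senlakir. Verify forward in each daughter:
Seleni: start from *senlakir.
  rule 1 (intervocalic lenition): senlakir → senlahir
  rule 2 (vowel merger): senlahir → senlehir
  rule 3 (vowel merger): senlehir → sinlihir
  rule 4 (pre-rhotic lowering): sinlihir → sinliher
  ⇒ Seleni sinliher
Deleni: start from *senlakir.
  rule 1: no change — senlakir
  rule 2 (unconditioned shift): senlakir → senrakir
  rule 3 (palatalisation): senrakir → senrasir
  ⇒ Deleni senrasir
Vekaiic: *senlakir
  senlakir (rule 1 does not apply)
  senlakir → senlekir   [vowel merger]
  senlekir → sinlekir   [pre-nasal raising]
  giving Vekaiic sinlekir.
*senlakir is the unique common source.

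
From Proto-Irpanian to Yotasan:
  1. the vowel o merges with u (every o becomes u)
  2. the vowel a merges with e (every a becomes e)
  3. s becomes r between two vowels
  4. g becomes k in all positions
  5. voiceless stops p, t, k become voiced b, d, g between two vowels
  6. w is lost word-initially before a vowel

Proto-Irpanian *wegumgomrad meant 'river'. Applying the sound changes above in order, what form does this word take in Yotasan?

egumkumred

Yotasan: start from *wegumgomrad.
  rule 1 (vowel merger): wegumgomrad → wegumgumrad
  rule 2 (vowel merger): wegumgumrad → wegumgumred
  rule 3: no change — wegumgumred
  rule 4 (unconditioned shift): wegumgumred → wekumkumred
  rule 5 (intervocalic voicing): wekumkumred → wegumkumred
  rule 6 (glide loss): wegumkumred → egumkumred
  ⇒ Yotasan egumkumred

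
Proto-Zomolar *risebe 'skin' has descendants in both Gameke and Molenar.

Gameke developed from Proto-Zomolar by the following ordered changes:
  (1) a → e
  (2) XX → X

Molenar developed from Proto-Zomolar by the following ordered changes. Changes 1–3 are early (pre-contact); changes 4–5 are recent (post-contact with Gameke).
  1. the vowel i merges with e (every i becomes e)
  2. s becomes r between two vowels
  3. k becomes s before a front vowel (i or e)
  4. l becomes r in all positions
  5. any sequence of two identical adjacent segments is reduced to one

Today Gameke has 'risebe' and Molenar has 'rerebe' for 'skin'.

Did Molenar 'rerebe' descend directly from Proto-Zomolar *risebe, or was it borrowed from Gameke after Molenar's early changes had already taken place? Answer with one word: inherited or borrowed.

If inherited, *risebe would pass through all of Molenar's changes:
Molenar: *risebe
  risebe → resebe   [vowel merger]
  resebe → rerebe   [rhotacism]
  rerebe (rule 3 does not apply)
  rerebe (rule 4 does not apply)
  rerebe (rule 5 does not apply)
  giving Molenar rerebe.
If borrowed from Gameke 'risebe' after the early changes, it would undergo only the recent ones:
  rule 4 (unconditioned shift): no change (risebe)
  rule 5 (degemination): no change (risebe)
  ⇒ as a loan: risebe
Molenar 'rerebe' matches the inherited outcome exactly, so it is an inherited cognate, not a loan.

inherited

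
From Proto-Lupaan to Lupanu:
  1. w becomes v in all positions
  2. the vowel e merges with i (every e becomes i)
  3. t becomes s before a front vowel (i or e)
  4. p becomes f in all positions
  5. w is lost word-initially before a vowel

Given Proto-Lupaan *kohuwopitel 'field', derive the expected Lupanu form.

Lupanu: *kohuwopitel > kohuvopitel > kohuvopitil > kohuvopisil > kohuvofisil  (by unconditioned shift, vowel merger, palatalisation, unconditioned shift)

kohuvofisil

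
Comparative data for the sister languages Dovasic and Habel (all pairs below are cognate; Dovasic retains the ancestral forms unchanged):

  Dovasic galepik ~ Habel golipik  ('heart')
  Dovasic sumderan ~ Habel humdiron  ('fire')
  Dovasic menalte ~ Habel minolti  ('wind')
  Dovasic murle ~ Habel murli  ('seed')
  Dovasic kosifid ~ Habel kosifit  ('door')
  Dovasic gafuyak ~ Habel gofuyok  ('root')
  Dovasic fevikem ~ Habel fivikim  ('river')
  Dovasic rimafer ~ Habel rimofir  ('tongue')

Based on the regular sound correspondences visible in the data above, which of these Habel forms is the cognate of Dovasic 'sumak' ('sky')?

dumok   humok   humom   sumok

humok

sumderan ~ humdiron — Dovasic s corresponds to Habel h word-initially before a back vowel.
galepik ~ golipik, menalte ~ minolti — Dovasic a corresponds to Habel o after a consonant, before a consonant other than r, m, n, p, b, f, v.
Applying these to Dovasic 'sumak':
  sumak → humak   (s→h word-initially before a back vowel)
  humak → humok   (a→o after a consonant, before a consonant other than r, m, n, p, b, f, v)
So the Habel cognate is 'humok'.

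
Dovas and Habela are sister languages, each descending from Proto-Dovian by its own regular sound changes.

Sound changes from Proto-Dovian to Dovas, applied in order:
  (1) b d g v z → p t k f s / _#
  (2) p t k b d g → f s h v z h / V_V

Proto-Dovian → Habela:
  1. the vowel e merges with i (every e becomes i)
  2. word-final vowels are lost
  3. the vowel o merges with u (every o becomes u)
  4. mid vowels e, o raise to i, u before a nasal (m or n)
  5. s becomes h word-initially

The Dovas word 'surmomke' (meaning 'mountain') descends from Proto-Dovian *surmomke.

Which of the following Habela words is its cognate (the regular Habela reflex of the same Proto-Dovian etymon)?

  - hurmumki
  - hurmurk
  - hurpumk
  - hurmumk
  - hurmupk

Habela: *surmomke
  surmomke → surmomki   [vowel merger]
  surmomki → surmomk   [apocope]
  surmomk → surmumk   [vowel merger]
  surmumk (rule 4 does not apply)
  surmumk → hurmumk   [debuccalisation]
  giving Habela hurmumk.

hurmumk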